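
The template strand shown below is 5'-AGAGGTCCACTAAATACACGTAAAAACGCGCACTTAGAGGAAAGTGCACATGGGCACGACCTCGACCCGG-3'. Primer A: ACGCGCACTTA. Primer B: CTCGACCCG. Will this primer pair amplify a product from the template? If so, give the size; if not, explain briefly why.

Primer A (ACGCGCACTTA) matches the top strand at positions 26–36 (3' end points downstream).
Primer B (CTCGACCCG) also matches the top strand directly, at positions 61–69 — its reverse complement CGGGTCGAG is not present.
Both primers anneal to the bottom strand with 3' ends pointing the same way, so neither can prime synthesis back toward the other.

No product — both primers anneal to the same strand and extend in the same direction.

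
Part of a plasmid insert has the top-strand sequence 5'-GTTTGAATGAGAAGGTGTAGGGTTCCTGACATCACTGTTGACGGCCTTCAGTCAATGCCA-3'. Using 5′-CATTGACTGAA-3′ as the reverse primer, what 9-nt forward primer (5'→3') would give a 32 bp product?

5'-CTGACATCA-3'

The reverse primer's reverse complement TTCAGTCAATG matches the template at positions 47–57, so the product ends at position 57.
A 32 bp product then starts at position 57 − 32 + 1 = 26.
The forward primer is identical to the top strand there: CTGACATCA.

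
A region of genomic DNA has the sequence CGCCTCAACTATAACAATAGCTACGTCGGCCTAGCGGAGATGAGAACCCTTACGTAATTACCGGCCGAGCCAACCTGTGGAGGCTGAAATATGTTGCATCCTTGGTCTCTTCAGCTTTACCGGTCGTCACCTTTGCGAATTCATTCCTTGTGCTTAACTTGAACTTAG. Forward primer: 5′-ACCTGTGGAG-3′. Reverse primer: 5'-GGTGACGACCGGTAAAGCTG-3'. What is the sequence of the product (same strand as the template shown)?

Scanning the template, ACCTGTGGAG occurs at positions 73–82; this primer anneals to the bottom strand there with its 3' end pointing downstream.
The reverse primer's reverse complement is CAGCTTTACCGGTCGTCACC, which matches the template at positions 112–131.
The product is the template from position 73 through 131 (59 bp).

5'-ACCTGTGGAGGCTGAAATATGTTGCATCCTTGGTCTCTTCAGCTTTACCGGTCGTCACC-3'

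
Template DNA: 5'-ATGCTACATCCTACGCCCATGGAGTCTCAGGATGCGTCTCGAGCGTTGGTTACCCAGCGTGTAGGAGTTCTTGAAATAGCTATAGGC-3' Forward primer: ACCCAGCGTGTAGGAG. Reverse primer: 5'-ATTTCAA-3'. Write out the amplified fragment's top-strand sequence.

Forward primer ACCCAGCGTGTAGGAG is found on the top strand at positions 52–67.
Taking the reverse complement of ATTTCAA gives TTGAAAT, found at positions 71–77 on the template; the primer anneals here to the top strand with its 3' end pointing upstream.
The product is the template from position 52 through 77 (26 bp).

5'-ACCCAGCGTGTAGGAGTTCTTGAAAT-3'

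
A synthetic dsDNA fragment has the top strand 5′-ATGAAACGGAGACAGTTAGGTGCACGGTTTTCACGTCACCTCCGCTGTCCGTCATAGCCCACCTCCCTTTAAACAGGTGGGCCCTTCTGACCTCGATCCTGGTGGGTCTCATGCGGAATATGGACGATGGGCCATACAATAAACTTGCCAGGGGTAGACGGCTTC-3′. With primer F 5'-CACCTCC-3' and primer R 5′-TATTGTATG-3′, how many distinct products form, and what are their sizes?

Two products: 105 bp, 82 bp

The forward primer CACCTCC matches the top strand at positions 37–43, 60–66.
The reverse primer's reverse complement is CATACAATA, matching at positions 133–141.
Each forward site pairs with the reverse site to give a product ending at position 141: sizes 105, 82 bp.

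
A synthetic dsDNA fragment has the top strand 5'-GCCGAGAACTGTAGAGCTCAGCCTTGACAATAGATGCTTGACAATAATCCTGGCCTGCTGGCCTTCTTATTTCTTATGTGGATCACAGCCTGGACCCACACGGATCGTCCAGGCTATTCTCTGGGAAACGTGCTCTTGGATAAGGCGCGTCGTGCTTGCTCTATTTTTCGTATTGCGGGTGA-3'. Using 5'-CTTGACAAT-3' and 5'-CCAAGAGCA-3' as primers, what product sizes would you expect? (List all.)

117 bp, 103 bp

The forward primer CTTGACAAT matches the top strand at positions 23–31, 37–45.
The reverse primer's reverse complement is TGCTCTTGG, matching at positions 131–139.
Each forward site pairs with the reverse site to give a product ending at position 139: sizes 117, 103 bp.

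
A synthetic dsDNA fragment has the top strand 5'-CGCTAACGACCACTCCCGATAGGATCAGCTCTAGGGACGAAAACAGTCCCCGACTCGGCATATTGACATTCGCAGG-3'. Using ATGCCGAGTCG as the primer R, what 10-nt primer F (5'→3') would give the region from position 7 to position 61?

The reverse primer's reverse complement CGACTCGGCAT matches the template at positions 51–61; the product starts at position 7.
The forward primer is identical to the top strand over positions 7–16: CGACCACTCC.

5'-CGACCACTCC-3'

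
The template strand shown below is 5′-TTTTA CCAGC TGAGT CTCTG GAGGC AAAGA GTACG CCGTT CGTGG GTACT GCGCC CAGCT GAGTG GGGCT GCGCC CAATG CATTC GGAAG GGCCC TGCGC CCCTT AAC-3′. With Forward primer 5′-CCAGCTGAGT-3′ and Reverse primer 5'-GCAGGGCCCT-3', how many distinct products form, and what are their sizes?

Two products: 93 bp, 44 bp

The forward primer CCAGCTGAGT matches the top strand at positions 6–15, 55–64.
The reverse primer's reverse complement is AGGGCCCTGC, matching at positions 89–98.
Each forward site pairs with the reverse site to give a product ending at position 98: sizes 93, 44 bp.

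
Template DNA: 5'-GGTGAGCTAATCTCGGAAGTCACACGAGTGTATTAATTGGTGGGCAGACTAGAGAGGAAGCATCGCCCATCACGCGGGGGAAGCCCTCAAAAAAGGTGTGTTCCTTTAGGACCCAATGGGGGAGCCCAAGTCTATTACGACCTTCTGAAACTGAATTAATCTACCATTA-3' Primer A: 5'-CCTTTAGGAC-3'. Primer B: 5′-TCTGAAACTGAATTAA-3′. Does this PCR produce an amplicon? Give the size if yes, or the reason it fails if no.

No product — both primers anneal to the same strand and extend in the same direction.

Primer A (CCTTTAGGAC) matches the top strand at positions 103–112 (3' end points downstream).
Primer B (TCTGAAACTGAATTAA) also matches the top strand directly, at positions 144–159 — its reverse complement TTAATTCAGTTTCAGA is not present.
Both primers anneal to the bottom strand with 3' ends pointing the same way, so neither can prime synthesis back toward the other.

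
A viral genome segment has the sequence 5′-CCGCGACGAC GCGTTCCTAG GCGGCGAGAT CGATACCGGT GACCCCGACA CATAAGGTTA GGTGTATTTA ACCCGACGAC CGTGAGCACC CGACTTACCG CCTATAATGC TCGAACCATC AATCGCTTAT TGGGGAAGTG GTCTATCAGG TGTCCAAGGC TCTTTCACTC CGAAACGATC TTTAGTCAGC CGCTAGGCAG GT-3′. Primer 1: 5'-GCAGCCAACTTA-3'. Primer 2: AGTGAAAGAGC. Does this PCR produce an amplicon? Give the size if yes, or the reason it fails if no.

No product — primer 1 has no binding site in the template.

Primer 1 (GCAGCCAACTTA) does not match the top strand, and its reverse complement TAAGTTGGCTGC does not match either.
With no annealing site for primer 1, no amplification occurs.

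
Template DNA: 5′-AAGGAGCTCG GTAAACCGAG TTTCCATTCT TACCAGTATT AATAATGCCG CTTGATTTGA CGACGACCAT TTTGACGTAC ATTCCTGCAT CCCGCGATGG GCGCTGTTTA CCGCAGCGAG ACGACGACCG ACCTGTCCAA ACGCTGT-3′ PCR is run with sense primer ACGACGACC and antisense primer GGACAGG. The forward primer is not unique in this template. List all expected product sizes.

The forward primer ACGACGACC matches the top strand at positions 60–68, 121–129.
The reverse primer's reverse complement is CCTGTCC, matching at positions 132–138.
Each forward site pairs with the reverse site to give a product ending at position 138: sizes 79, 18 bp.

79 bp, 18 bp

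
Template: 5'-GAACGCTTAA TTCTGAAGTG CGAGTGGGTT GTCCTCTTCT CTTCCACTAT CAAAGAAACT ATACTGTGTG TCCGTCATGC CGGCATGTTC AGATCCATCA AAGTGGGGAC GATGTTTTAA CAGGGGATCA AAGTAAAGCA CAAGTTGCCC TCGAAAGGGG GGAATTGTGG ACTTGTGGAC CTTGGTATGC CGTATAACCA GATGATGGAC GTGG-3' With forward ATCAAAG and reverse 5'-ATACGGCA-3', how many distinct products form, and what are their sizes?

The forward primer ATCAAAG matches the top strand at positions 49–55, 97–103, 127–133.
The reverse primer's reverse complement is TGCCGTAT, matching at positions 188–195.
Each forward site pairs with the reverse site to give a product ending at position 195: sizes 147, 99, 69 bp.

Three products: 147 bp, 99 bp, 69 bp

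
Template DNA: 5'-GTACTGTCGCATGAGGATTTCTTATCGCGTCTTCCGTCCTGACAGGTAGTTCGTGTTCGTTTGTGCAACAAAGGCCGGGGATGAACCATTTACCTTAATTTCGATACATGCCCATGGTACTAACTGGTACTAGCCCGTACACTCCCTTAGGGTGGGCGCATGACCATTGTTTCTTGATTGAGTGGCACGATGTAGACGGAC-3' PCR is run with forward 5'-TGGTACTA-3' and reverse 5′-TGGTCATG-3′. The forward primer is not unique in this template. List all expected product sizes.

52 bp, 42 bp

The forward primer TGGTACTA matches the top strand at positions 115–122, 125–132.
The reverse primer's reverse complement is CATGACCA, matching at positions 159–166.
Each forward site pairs with the reverse site to give a product ending at position 166: sizes 52, 42 bp.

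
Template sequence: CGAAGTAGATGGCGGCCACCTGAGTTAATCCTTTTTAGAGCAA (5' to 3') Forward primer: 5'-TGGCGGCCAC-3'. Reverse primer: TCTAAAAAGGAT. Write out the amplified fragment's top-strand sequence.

The forward primer matches the template at positions 10–19.
The reverse primer's reverse complement is ATCCTTTTTAGA, which matches the template at positions 28–39.
The product is the template from position 10 through 39 (30 bp).

5'-TGGCGGCCACCTGAGTTAATCCTTTTTAGA-3'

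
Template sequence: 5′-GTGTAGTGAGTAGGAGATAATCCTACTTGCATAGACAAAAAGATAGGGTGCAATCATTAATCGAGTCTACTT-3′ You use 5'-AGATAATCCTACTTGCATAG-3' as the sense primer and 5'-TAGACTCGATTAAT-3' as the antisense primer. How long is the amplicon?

Scanning the template, AGATAATCCTACTTGCATAG occurs at positions 15–34; this primer anneals to the bottom strand there with its 3' end pointing downstream.
Taking the reverse complement of TAGACTCGATTAAT gives ATTAATCGAGTCTA, found at positions 56–69 on the template; the primer anneals here to the top strand with its 3' end pointing upstream.
The product runs from position 15 to position 69, so its length is 69 − 15 + 1 = 55 bp.

55 bp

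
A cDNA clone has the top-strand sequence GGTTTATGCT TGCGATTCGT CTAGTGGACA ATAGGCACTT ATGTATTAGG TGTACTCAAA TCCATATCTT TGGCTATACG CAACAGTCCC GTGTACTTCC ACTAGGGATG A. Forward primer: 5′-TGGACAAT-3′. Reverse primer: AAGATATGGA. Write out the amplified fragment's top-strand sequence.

Forward primer TGGACAAT is found on the top strand at positions 25–32.
Reverse complement of the reverse primer: TCCATATCTT. This occurs on the top strand at positions 61–70.
The product is the template from position 25 through 70 (46 bp).

5'-TGGACAATAGGCACTTATGTATTAGGTGTACTCAAATCCATATCTT-3'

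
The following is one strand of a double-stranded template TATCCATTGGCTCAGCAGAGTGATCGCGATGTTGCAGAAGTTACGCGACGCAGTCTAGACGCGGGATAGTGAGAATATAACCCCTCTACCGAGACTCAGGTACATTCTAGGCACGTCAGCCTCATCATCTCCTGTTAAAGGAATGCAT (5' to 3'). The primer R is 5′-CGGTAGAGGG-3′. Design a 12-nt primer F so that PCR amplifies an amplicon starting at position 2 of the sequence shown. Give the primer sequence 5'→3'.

5'-ATCCATTGGCTC-3'

The reverse primer's reverse complement CCCTCTACCG matches the template at positions 82–91; the product starts at position 2.
The forward primer is identical to the top strand over positions 2–13: ATCCATTGGCTC.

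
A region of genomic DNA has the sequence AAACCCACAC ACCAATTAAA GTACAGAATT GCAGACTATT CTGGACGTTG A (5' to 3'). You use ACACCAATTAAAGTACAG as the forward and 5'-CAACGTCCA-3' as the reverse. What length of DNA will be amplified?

42 bp

Forward primer ACACCAATTAAAGTACAG is found on the top strand at positions 9–26.
Reverse complement of the reverse primer: TGGACGTTG. This occurs on the top strand at positions 42–50.
Product length = (reverse-primer end) − (forward-primer start) + 1 = 50 − 9 + 1 = 42 bp.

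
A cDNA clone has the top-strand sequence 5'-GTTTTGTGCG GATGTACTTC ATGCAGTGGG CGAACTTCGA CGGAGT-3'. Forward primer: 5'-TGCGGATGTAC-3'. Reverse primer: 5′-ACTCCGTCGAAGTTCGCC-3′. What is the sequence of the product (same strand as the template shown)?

Forward primer TGCGGATGTAC is found on the top strand at positions 7–17.
Reverse complement of the reverse primer: GGCGAACTTCGACGGAGT. This occurs on the top strand at positions 29–46.
The product is the template from position 7 through 46 (40 bp).

5'-TGCGGATGTACTTCATGCAGTGGGCGAACTTCGACGGAGT-3'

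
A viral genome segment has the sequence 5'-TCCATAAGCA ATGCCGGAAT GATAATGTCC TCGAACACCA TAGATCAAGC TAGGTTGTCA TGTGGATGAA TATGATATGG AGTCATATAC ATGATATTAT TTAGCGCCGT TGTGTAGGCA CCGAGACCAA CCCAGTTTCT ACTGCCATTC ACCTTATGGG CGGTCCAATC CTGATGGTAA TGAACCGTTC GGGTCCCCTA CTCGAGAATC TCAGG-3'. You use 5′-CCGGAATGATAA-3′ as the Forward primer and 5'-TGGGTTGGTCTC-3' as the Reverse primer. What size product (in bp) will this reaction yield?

121 bp

Forward primer CCGGAATGATAA is found on the top strand at positions 14–25.
The reverse primer's reverse complement is GAGACCAACCCA, which matches the template at positions 123–134.
Product length = (reverse-primer end) − (forward-primer start) + 1 = 134 − 14 + 1 = 121 bp.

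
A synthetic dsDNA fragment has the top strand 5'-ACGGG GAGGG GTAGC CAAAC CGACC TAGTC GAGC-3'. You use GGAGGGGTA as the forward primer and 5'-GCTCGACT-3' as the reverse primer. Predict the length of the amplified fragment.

30 bp

The forward primer matches the template at positions 5–13.
Taking the reverse complement of GCTCGACT gives AGTCGAGC, found at positions 27–34 on the template; the primer anneals here to the top strand with its 3' end pointing upstream.
The product runs from position 5 to position 34, so its length is 34 − 5 + 1 = 30 bp.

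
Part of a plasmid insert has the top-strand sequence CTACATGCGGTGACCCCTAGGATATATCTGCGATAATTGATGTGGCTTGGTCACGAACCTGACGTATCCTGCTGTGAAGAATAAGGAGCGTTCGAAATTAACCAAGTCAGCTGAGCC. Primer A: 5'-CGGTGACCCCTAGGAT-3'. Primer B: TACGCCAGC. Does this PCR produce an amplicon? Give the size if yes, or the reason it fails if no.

Primer B (TACGCCAGC) does not match the top strand, and its reverse complement GCTGGCGTA does not match either.
With no annealing site for primer B, no amplification occurs.

No product — primer B has no binding site in the template.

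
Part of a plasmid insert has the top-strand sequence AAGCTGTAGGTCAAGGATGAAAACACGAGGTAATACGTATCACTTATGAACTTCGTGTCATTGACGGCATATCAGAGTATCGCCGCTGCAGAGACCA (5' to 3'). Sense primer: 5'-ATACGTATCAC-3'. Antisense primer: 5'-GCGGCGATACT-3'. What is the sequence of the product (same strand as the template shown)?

Forward primer ATACGTATCAC is found on the top strand at positions 33–43.
Reverse complement of the reverse primer: AGTATCGCCGC. This occurs on the top strand at positions 76–86.
The product is the template from position 33 through 86 (54 bp).

5'-ATACGTATCACTTATGAACTTCGTGTCATTGACGGCATATCAGAGTATCGCCGC-3'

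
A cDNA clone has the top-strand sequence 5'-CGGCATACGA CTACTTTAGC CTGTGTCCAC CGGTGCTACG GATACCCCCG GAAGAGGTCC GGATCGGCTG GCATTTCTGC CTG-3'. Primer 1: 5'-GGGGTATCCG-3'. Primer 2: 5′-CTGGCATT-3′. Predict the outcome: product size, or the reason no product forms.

No product — the primers' 3' ends point away from each other.

Primer 1 (GGGGTATCCG) has reverse complement CGGATACCCC, which matches the top strand at positions 39–48; primer 1 anneals to the top strand there with its 3' end pointing upstream toward position 39.
Primer 2 (CTGGCATT) matches the top strand directly at positions 68–75; it anneals to the bottom strand with its 3' end pointing downstream toward position 75.
The 3' ends diverge (primer 1 extends toward position 1, primer 2 toward position 83), so the primers never converge on a shared product.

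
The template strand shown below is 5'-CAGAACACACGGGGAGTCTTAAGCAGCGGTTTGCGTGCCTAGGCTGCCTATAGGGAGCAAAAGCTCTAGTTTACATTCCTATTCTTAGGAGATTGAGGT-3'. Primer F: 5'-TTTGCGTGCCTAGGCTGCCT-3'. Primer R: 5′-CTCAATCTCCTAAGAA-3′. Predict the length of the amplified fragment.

68 bp

Forward primer TTTGCGTGCCTAGGCTGCCT is found on the top strand at positions 30–49.
Taking the reverse complement of CTCAATCTCCTAAGAA gives TTCTTAGGAGATTGAG, found at positions 82–97 on the template; the primer anneals here to the top strand with its 3' end pointing upstream.
Product length = (reverse-primer end) − (forward-primer start) + 1 = 97 − 30 + 1 = 68 bp.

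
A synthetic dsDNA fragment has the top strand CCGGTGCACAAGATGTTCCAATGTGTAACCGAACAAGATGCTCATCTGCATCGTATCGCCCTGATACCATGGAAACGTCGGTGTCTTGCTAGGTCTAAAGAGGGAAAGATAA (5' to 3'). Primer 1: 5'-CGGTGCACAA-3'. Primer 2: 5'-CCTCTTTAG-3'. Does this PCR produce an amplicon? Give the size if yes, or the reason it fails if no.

Primer 1 (CGGTGCACAA) matches the top strand at positions 2–11; it acts as a forward primer.
Primer 2's reverse complement is CTAAAGAGG, matching the top strand at positions 95–103; it acts as a reverse primer.
The 3' ends face each other across positions 2–103, giving a 102 bp product.

Yes — a 102 bp product.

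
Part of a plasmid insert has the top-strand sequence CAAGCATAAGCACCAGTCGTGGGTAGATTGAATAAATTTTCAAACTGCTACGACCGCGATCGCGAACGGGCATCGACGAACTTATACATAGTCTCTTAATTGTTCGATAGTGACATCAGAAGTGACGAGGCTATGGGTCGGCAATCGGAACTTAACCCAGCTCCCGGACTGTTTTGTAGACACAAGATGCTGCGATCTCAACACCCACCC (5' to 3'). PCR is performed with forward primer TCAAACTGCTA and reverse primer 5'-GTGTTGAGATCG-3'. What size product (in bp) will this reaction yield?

Forward primer TCAAACTGCTA is found on the top strand at positions 40–50.
Reverse complement of the reverse primer: CGATCTCAACAC. This occurs on the top strand at positions 193–204.
Amplicon spans positions 40–204: 165 bp.

165 bp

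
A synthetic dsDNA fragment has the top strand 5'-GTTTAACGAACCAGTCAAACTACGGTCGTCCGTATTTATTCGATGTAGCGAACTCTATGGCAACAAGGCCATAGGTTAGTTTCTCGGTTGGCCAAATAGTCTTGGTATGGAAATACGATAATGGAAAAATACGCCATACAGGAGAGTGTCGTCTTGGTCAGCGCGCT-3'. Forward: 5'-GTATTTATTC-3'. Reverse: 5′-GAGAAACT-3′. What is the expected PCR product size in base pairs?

54 bp

Forward primer GTATTTATTC is found on the top strand at positions 32–41.
The reverse primer's reverse complement is AGTTTCTC, which matches the template at positions 78–85.
Product length = (reverse-primer end) − (forward-primer start) + 1 = 85 − 32 + 1 = 54 bp.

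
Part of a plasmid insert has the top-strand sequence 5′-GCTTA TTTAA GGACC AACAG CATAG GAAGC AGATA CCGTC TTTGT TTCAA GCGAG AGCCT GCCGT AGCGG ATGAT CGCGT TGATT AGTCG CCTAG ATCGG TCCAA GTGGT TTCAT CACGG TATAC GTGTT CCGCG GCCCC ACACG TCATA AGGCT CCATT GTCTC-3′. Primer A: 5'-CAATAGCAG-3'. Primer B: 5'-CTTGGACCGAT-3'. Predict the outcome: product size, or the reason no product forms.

No product — primer A has no binding site in the template.

Primer A (CAATAGCAG) does not match the top strand, and its reverse complement CTGCTATTG does not match either.
With no annealing site for primer A, no amplification occurs.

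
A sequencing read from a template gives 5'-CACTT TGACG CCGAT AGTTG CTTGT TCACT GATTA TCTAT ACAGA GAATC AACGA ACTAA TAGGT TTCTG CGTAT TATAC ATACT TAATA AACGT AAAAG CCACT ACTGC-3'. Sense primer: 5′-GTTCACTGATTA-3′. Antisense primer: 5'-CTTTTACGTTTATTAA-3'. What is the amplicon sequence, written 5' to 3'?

The forward primer matches the template at positions 24–35.
Taking the reverse complement of CTTTTACGTTTATTAA gives TTAATAAACGTAAAAG, found at positions 85–100 on the template; the primer anneals here to the top strand with its 3' end pointing upstream.
The product is the template from position 24 through 100 (77 bp).

5'-GTTCACTGATTATCTATACAGAGAATCAACGAACTAATAGGTTTCTGCGTATTATACATACTTAATAAACGTAAAAG-3'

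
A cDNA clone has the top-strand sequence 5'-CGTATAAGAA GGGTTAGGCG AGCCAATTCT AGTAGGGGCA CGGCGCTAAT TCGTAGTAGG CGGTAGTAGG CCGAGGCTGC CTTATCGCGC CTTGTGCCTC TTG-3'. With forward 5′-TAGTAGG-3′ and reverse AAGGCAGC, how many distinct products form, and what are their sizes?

The forward primer TAGTAGG matches the top strand at positions 30–36, 54–60, 64–70.
The reverse primer's reverse complement is GCTGCCTT, matching at positions 76–83.
Each forward site pairs with the reverse site to give a product ending at position 83: sizes 54, 30, 20 bp.

Three products: 54 bp, 30 bp, 20 bp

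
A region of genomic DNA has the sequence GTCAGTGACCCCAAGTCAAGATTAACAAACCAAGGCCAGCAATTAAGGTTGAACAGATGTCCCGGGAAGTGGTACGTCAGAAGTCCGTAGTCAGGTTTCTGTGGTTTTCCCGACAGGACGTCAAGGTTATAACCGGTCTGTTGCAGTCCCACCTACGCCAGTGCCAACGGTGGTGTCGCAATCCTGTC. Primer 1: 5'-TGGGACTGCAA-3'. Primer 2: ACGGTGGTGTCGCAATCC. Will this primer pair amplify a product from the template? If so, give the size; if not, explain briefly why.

No product — the primers' 3' ends point away from each other.

Primer 1 (TGGGACTGCAA) has reverse complement TTGCAGTCCCA, which matches the top strand at positions 141–151; primer 1 anneals to the top strand there with its 3' end pointing upstream toward position 141.
Primer 2 (ACGGTGGTGTCGCAATCC) matches the top strand directly at positions 167–184; it anneals to the bottom strand with its 3' end pointing downstream toward position 184.
The 3' ends diverge (primer 1 extends toward position 1, primer 2 toward position 188), so the primers never converge on a shared product.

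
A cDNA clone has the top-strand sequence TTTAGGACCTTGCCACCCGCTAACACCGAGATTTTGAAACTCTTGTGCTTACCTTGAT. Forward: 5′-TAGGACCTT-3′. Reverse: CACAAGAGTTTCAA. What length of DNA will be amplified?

45 bp

The forward primer matches the template at positions 3–11.
Taking the reverse complement of CACAAGAGTTTCAA gives TTGAAACTCTTGTG, found at positions 34–47 on the template; the primer anneals here to the top strand with its 3' end pointing upstream.
Product length = (reverse-primer end) − (forward-primer start) + 1 = 47 − 3 + 1 = 45 bp.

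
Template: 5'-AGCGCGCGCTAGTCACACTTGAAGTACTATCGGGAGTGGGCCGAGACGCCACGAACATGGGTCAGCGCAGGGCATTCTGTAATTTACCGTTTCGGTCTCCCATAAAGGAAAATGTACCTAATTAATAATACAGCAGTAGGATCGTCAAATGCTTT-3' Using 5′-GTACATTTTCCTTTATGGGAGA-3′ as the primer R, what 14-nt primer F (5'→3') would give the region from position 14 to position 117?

5'-CACACTTGAAGTAC-3'

The reverse primer's reverse complement TCTCCCATAAAGGAAAATGTAC matches the template at positions 96–117; the product starts at position 14.
The forward primer is identical to the top strand over positions 14–27: CACACTTGAAGTAC.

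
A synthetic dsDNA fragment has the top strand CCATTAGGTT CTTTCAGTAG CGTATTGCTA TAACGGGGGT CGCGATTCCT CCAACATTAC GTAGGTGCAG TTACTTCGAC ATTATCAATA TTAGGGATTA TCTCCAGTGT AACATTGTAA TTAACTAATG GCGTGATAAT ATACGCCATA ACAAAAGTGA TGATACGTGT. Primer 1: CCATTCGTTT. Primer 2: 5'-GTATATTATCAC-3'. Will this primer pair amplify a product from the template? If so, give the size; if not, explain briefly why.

No product — primer 1 has no binding site in the template.

Primer 1 (CCATTCGTTT) does not match the top strand, and its reverse complement AAACGAATGG does not match either.
With no annealing site for primer 1, no amplification occurs.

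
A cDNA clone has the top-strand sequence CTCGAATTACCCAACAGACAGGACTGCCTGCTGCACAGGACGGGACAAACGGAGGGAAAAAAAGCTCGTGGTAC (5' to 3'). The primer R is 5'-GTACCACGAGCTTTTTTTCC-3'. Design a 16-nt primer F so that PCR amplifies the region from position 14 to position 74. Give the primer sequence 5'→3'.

The reverse primer's reverse complement GGAAAAAAAGCTCGTGGTAC matches the template at positions 55–74; the product starts at position 14.
The forward primer is identical to the top strand over positions 14–29: ACAGACAGGACTGCCT.

5'-ACAGACAGGACTGCCT-3'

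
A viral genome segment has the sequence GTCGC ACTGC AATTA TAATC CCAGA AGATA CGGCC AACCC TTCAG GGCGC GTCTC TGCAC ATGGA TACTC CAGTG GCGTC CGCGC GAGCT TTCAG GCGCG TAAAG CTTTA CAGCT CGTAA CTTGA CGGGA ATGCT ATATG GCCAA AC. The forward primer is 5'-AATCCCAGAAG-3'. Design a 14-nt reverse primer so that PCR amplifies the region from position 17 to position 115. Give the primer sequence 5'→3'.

5'-AGCTGTAAAGCTTT-3'

The product's 3' end on the top strand is position 115.
The reverse primer anneals to the top strand over positions 102–115, i.e. to AAAGCTTTACAGCT.
Its sequence written 5'→3' is the reverse complement: AGCTGTAAAGCTTT.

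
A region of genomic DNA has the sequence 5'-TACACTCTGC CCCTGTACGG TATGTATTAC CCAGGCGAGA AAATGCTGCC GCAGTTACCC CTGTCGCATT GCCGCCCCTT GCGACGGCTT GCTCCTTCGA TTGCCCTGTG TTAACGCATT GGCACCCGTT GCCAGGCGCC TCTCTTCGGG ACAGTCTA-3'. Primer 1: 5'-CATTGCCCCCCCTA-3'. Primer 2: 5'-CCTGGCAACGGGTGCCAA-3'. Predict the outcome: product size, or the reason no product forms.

No product — primer 1 has no binding site in the template.

Primer 1 (CATTGCCCCCCCTA) does not match the top strand, and its reverse complement TAGGGGGGGCAATG does not match either.
With no annealing site for primer 1, no amplification occurs.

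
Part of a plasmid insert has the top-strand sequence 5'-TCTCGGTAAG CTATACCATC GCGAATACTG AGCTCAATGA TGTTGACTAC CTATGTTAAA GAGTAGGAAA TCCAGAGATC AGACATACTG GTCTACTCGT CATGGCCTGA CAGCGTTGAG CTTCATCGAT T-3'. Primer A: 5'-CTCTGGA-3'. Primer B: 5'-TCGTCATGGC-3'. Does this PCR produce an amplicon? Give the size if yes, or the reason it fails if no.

No product — the primers' 3' ends point away from each other.

Primer A (CTCTGGA) has reverse complement TCCAGAG, which matches the top strand at positions 71–77; primer A anneals to the top strand there with its 3' end pointing upstream toward position 71.
Primer B (TCGTCATGGC) matches the top strand directly at positions 97–106; it anneals to the bottom strand with its 3' end pointing downstream toward position 106.
The 3' ends diverge (primer A extends toward position 1, primer B toward position 131), so the primers never converge on a shared product.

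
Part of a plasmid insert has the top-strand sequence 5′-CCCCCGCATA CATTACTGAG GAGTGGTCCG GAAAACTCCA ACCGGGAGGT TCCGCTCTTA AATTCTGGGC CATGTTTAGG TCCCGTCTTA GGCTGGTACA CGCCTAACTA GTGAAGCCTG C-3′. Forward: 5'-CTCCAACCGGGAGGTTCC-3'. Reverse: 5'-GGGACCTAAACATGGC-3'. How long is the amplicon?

Forward primer CTCCAACCGGGAGGTTCC is found on the top strand at positions 36–53.
The reverse primer's reverse complement is GCCATGTTTAGGTCCC, which matches the template at positions 69–84.
The product runs from position 36 to position 84, so its length is 84 − 36 + 1 = 49 bp.

49 bp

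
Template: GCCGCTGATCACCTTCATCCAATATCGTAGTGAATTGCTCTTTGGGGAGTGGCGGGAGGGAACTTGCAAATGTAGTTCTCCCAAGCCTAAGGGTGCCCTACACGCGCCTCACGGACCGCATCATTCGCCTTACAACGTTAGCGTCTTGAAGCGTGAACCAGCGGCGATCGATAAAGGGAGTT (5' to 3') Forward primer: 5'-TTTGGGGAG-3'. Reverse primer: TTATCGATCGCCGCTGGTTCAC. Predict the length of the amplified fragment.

Scanning the template, TTTGGGGAG occurs at positions 41–49; this primer anneals to the bottom strand there with its 3' end pointing downstream.
Reverse complement of the reverse primer: GTGAACCAGCGGCGATCGATAA. This occurs on the top strand at positions 153–174.
Product length = (reverse-primer end) − (forward-primer start) + 1 = 174 − 41 + 1 = 134 bp.

134 bp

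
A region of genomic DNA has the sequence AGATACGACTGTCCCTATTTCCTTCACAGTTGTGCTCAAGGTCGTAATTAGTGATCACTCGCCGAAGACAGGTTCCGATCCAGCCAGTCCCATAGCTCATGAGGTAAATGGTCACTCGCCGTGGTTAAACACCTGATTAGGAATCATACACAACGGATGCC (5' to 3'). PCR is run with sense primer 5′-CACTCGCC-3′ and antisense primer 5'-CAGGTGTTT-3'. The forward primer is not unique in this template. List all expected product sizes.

80 bp, 23 bp

The forward primer CACTCGCC matches the top strand at positions 56–63, 113–120.
The reverse primer's reverse complement is AAACACCTG, matching at positions 127–135.
Each forward site pairs with the reverse site to give a product ending at position 135: sizes 80, 23 bp.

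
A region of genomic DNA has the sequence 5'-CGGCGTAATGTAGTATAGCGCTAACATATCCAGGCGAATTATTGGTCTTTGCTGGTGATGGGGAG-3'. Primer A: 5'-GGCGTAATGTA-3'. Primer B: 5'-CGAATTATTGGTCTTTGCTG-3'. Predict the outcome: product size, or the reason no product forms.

Primer A (GGCGTAATGTA) matches the top strand at positions 2–12 (3' end points downstream).
Primer B (CGAATTATTGGTCTTTGCTG) also matches the top strand directly, at positions 35–54 — its reverse complement CAGCAAAGACCAATAATTCG is not present.
Both primers anneal to the bottom strand with 3' ends pointing the same way, so neither can prime synthesis back toward the other.

No product — both primers anneal to the same strand and extend in the same direction.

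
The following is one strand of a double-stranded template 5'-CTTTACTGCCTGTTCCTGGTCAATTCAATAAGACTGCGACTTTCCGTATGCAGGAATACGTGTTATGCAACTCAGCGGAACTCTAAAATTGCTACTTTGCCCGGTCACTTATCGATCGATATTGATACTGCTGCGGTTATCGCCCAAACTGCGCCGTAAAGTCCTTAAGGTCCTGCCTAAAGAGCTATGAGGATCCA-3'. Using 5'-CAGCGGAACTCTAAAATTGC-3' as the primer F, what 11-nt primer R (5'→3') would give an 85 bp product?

The forward primer binds at positions 73–92, so an 85 bp product ends at position 73 + 85 − 1 = 157.
The reverse primer anneals to the top strand over positions 147–157, i.e. to AACTGCGCCGT.
Its sequence written 5'→3' is the reverse complement: ACGGCGCAGTT.

5'-ACGGCGCAGTT-3'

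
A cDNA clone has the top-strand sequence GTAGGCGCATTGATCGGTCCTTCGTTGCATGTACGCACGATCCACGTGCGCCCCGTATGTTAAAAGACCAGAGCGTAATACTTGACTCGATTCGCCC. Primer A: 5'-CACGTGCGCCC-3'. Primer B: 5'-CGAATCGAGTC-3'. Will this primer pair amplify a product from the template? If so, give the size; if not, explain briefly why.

Yes — a 52 bp product.

Primer A (CACGTGCGCCC) matches the top strand at positions 43–53; it acts as a forward primer.
Primer B's reverse complement is GACTCGATTCG, matching the top strand at positions 84–94; it acts as a reverse primer.
The 3' ends face each other across positions 43–94, giving a 52 bp product.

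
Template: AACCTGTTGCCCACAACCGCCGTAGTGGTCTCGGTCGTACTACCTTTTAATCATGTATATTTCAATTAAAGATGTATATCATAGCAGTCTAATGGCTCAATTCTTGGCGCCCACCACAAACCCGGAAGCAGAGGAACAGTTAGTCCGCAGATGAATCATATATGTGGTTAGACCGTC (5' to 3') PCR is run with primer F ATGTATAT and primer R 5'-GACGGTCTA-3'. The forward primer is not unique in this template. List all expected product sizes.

125 bp, 106 bp

The forward primer ATGTATAT matches the top strand at positions 53–60, 72–79.
The reverse primer's reverse complement is TAGACCGTC, matching at positions 169–177.
Each forward site pairs with the reverse site to give a product ending at position 177: sizes 125, 106 bp.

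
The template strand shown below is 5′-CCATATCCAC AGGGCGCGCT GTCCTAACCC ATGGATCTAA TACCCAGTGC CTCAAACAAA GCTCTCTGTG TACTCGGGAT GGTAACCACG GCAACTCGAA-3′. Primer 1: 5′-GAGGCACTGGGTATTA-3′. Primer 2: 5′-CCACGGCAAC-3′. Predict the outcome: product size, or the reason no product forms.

No product — the primers' 3' ends point away from each other.

Primer 1 (GAGGCACTGGGTATTA) has reverse complement TAATACCCAGTGCCTC, which matches the top strand at positions 38–53; primer 1 anneals to the top strand there with its 3' end pointing upstream toward position 38.
Primer 2 (CCACGGCAAC) matches the top strand directly at positions 86–95; it anneals to the bottom strand with its 3' end pointing downstream toward position 95.
The 3' ends diverge (primer 1 extends toward position 1, primer 2 toward position 100), so the primers never converge on a shared product.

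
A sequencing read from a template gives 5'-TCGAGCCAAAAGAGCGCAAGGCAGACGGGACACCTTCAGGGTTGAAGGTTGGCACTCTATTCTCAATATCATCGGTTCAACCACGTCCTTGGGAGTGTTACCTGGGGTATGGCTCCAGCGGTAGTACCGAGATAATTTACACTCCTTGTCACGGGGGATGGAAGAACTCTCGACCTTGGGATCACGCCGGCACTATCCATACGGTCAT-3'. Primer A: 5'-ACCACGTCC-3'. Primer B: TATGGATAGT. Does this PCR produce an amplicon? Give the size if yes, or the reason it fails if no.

Yes — a 122 bp product.

Primer A (ACCACGTCC) matches the top strand at positions 80–88; it acts as a forward primer.
Primer B's reverse complement is ACTATCCATA, matching the top strand at positions 192–201; it acts as a reverse primer.
The 3' ends face each other across positions 80–201, giving a 122 bp product.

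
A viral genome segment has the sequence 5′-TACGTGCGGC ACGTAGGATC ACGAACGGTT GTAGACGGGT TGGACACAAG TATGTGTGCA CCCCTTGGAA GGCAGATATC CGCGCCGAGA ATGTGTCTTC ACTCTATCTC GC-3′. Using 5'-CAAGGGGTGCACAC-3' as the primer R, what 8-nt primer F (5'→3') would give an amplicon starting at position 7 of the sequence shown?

5'-CGGCACGT-3'

The reverse primer's reverse complement GTGTGCACCCCTTG matches the template at positions 54–67; the product starts at position 7.
The forward primer is identical to the top strand over positions 7–14: CGGCACGT.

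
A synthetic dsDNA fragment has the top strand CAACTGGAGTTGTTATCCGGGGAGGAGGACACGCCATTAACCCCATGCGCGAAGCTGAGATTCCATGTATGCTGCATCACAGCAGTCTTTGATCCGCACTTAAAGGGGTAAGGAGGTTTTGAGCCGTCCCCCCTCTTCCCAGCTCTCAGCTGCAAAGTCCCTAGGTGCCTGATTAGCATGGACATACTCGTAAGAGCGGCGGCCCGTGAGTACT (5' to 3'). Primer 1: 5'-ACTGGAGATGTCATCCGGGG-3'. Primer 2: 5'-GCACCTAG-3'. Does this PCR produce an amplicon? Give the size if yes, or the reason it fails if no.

No product — primer 1 has no binding site in the template.

Primer 1 (ACTGGAGATGTCATCCGGGG) does not match the top strand, and its reverse complement CCCCGGATGACATCTCCAGT does not match either.
With no annealing site for primer 1, no amplification occurs.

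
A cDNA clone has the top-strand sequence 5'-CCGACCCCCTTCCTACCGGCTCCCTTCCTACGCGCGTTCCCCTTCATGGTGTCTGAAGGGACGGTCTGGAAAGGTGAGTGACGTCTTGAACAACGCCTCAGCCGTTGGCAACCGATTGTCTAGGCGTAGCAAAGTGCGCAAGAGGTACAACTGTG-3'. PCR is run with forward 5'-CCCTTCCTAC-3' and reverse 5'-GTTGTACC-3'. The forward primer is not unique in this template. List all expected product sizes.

145 bp, 130 bp

The forward primer CCCTTCCTAC matches the top strand at positions 7–16, 22–31.
The reverse primer's reverse complement is GGTACAAC, matching at positions 144–151.
Each forward site pairs with the reverse site to give a product ending at position 151: sizes 145, 130 bp.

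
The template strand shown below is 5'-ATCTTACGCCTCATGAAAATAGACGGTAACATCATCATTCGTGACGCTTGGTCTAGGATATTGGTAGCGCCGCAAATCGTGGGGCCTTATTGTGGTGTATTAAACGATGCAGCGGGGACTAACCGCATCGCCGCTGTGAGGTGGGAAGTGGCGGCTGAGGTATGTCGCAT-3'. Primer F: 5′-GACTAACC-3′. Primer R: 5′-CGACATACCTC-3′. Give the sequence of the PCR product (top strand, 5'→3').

Scanning the template, GACTAACC occurs at positions 117–124; this primer anneals to the bottom strand there with its 3' end pointing downstream.
Taking the reverse complement of CGACATACCTC gives GAGGTATGTCG, found at positions 157–167 on the template; the primer anneals here to the top strand with its 3' end pointing upstream.
The product is the template from position 117 through 167 (51 bp).

5'-GACTAACCGCATCGCCGCTGTGAGGTGGGAAGTGGCGGCTGAGGTATGTCG-3'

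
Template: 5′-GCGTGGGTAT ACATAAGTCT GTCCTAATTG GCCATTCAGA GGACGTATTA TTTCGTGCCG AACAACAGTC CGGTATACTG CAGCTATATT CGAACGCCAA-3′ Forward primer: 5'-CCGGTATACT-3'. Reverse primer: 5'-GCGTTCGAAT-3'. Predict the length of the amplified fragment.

28 bp

Scanning the template, CCGGTATACT occurs at positions 70–79; this primer anneals to the bottom strand there with its 3' end pointing downstream.
The reverse primer's reverse complement is ATTCGAACGC, which matches the template at positions 88–97.
The product runs from position 70 to position 97, so its length is 97 − 70 + 1 = 28 bp.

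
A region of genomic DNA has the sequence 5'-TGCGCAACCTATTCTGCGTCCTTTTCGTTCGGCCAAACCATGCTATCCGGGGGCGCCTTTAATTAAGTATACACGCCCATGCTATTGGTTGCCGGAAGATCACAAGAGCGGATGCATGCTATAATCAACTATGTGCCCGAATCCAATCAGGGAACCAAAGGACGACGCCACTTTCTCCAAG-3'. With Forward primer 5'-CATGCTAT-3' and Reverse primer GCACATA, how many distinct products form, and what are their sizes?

Three products: 98 bp, 59 bp, 22 bp

The forward primer CATGCTAT matches the top strand at positions 39–46, 78–85, 115–122.
The reverse primer's reverse complement is TATGTGC, matching at positions 130–136.
Each forward site pairs with the reverse site to give a product ending at position 136: sizes 98, 59, 22 bp.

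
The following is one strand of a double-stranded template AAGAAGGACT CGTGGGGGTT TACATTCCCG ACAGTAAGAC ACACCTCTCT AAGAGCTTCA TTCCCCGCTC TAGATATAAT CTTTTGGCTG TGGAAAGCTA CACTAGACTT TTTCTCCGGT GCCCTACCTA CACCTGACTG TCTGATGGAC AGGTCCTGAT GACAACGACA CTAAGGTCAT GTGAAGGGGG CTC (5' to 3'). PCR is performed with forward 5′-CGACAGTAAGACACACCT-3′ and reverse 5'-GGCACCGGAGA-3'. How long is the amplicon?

95 bp

The forward primer matches the template at positions 29–46.
Reverse complement of the reverse primer: TCTCCGGTGCC. This occurs on the top strand at positions 113–123.
The product runs from position 29 to position 123, so its length is 123 − 29 + 1 = 95 bp.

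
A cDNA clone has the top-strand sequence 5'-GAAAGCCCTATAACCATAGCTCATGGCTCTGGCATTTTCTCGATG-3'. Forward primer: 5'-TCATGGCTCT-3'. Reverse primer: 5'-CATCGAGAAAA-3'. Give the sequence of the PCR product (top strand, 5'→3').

The forward primer matches the template at positions 21–30.
Reverse complement of the reverse primer: TTTTCTCGATG. This occurs on the top strand at positions 35–45.
The product is the template from position 21 through 45 (25 bp).

5'-TCATGGCTCTGGCATTTTCTCGATG-3'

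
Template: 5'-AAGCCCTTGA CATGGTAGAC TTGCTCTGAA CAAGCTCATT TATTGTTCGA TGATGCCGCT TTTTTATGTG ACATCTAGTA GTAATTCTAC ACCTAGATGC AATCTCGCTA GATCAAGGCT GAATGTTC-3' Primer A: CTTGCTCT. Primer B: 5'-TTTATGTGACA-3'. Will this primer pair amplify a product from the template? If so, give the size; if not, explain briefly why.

Primer A (CTTGCTCT) matches the top strand at positions 20–27 (3' end points downstream).
Primer B (TTTATGTGACA) also matches the top strand directly, at positions 63–73 — its reverse complement TGTCACATAAA is not present.
Both primers anneal to the bottom strand with 3' ends pointing the same way, so neither can prime synthesis back toward the other.

No product — both primers anneal to the same strand and extend in the same direction.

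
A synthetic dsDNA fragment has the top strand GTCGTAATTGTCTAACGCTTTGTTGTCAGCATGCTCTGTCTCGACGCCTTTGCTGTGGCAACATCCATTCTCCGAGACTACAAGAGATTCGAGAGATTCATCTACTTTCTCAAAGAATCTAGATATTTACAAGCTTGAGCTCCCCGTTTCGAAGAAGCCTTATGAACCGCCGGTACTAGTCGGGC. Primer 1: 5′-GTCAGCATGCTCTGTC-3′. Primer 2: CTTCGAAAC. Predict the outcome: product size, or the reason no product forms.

Yes — a 130 bp product.

Primer 1 (GTCAGCATGCTCTGTC) matches the top strand at positions 25–40; it acts as a forward primer.
Primer 2's reverse complement is GTTTCGAAG, matching the top strand at positions 146–154; it acts as a reverse primer.
The 3' ends face each other across positions 25–154, giving a 130 bp product.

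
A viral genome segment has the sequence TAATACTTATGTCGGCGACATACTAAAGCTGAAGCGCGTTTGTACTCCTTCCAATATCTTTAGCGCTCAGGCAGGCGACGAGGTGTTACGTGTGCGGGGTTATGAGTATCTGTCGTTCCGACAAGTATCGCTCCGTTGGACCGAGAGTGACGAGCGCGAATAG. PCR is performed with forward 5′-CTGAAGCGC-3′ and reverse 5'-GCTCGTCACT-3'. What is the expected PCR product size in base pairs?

127 bp

Scanning the template, CTGAAGCGC occurs at positions 29–37; this primer anneals to the bottom strand there with its 3' end pointing downstream.
Reverse complement of the reverse primer: AGTGACGAGC. This occurs on the top strand at positions 146–155.
The product runs from position 29 to position 155, so its length is 155 − 29 + 1 = 127 bp.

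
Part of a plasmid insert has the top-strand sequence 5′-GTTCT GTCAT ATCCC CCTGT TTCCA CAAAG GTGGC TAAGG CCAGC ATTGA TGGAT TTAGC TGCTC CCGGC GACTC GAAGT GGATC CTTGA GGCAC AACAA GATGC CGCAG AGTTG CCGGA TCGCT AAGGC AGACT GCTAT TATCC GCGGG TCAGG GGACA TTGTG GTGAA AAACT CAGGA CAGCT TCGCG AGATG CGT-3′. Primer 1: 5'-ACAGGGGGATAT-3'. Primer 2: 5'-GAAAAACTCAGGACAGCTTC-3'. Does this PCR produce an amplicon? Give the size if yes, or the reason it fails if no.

No product — the primers' 3' ends point away from each other.

Primer 1 (ACAGGGGGATAT) has reverse complement ATATCCCCCTGT, which matches the top strand at positions 9–20; primer 1 anneals to the top strand there with its 3' end pointing upstream toward position 9.
Primer 2 (GAAAAACTCAGGACAGCTTC) matches the top strand directly at positions 168–187; it anneals to the bottom strand with its 3' end pointing downstream toward position 187.
The 3' ends diverge (primer 1 extends toward position 1, primer 2 toward position 198), so the primers never converge on a shared product.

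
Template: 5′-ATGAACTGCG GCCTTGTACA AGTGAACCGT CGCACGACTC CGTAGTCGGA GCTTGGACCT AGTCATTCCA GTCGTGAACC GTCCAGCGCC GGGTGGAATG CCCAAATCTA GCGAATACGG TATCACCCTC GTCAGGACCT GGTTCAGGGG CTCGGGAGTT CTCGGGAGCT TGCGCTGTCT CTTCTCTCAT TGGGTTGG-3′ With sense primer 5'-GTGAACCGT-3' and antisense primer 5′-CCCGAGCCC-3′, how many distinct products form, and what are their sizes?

The forward primer GTGAACCGT matches the top strand at positions 22–30, 74–82.
The reverse primer's reverse complement is GGGCTCGGG, matching at positions 148–156.
Each forward site pairs with the reverse site to give a product ending at position 156: sizes 135, 83 bp.

Two products: 135 bp, 83 bp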